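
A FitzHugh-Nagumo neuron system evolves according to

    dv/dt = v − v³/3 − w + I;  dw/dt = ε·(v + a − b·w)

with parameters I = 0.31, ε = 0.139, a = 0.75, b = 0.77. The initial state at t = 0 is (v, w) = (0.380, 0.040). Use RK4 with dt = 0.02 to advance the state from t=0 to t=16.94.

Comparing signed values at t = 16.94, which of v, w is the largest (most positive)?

t=0.000: state=(0.380, 0.040)
step 1 (dt=0.02): k1=(0.632, 0.153), k2=(0.636, 0.154), k3=(0.636, 0.154), k4=(0.639, 0.154); state += dt/6·(k1+2k2+2k3+k4)
t=0.020: state=(0.393, 0.043)
t=0.040: state=(0.406, 0.046)
t=0.060: state=(0.419, 0.049)
continuing one RK4 step at a time; state shown every 50 steps (Δt=1):
t=1.000: state=(1.131, 0.234)
t=2.000: state=(1.551, 0.493)
t=3.000: state=(1.532, 0.748)
t=4.000: state=(1.394, 0.964)
t=5.000: state=(1.210, 1.137)
t=6.000: state=(0.967, 1.264)
t=7.000: state=(0.589, 1.339)
t=8.000: state=(-0.217, 1.334)
t=9.000: state=(-1.659, 1.170)
t=10.000: state=(-1.980, 0.899)
t=11.000: state=(-1.914, 0.650)
t=12.000: state=(-1.829, 0.436)
t=13.000: state=(-1.746, 0.255)
t=14.000: state=(-1.665, 0.103)
t=15.000: state=(-1.586, -0.022)
t=16.000: state=(-1.511, -0.125)
t=16.940: state=(-1.442, -0.204)
compare at T: v=-1.442, w=-0.204

largest component: w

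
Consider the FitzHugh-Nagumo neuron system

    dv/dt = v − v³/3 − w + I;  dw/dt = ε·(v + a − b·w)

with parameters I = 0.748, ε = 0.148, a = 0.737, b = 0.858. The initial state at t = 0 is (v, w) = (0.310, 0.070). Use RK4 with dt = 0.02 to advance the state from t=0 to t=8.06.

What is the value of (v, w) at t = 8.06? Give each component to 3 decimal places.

t=0.000: state=(0.310, 0.070)
step 1 (dt=0.02): k1=(0.978, 0.146), k2=(0.985, 0.147), k3=(0.985, 0.147), k4=(0.993, 0.149); state += dt/6·(k1+2k2+2k3+k4)
t=0.020: state=(0.330, 0.073)
t=0.040: state=(0.350, 0.076)
t=0.060: state=(0.370, 0.079)
continuing one RK4 step at a time; state shown every 25 steps (Δt=0.5):
t=0.500: state=(0.878, 0.161)
t=1.000: state=(1.443, 0.288)
t=1.500: state=(1.736, 0.439)
t=2.000: state=(1.801, 0.592)
t=2.500: state=(1.778, 0.737)
t=3.000: state=(1.727, 0.871)
t=3.500: state=(1.668, 0.992)
t=4.000: state=(1.606, 1.101)
t=4.500: state=(1.541, 1.199)
t=5.000: state=(1.476, 1.286)
t=5.500: state=(1.408, 1.363)
t=6.000: state=(1.338, 1.430)
t=6.500: state=(1.265, 1.489)
t=7.000: state=(1.187, 1.538)
t=7.500: state=(1.104, 1.578)
t=8.000: state=(1.012, 1.610)
t=8.060: state=(1.000, 1.613)

(v, w) = (1.000, 1.613)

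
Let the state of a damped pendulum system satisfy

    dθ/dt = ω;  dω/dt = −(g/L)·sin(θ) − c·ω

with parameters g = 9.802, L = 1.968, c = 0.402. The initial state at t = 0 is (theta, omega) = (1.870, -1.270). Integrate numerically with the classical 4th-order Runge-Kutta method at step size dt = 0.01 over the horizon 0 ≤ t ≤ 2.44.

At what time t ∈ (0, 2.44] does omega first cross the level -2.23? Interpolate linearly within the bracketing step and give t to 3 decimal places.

t=0.000: state=(1.870, -1.270)
step 1 (dt=0.01): k1=(-1.270, -4.249), k2=(-1.291, -4.250), k3=(-1.291, -4.250), k4=(-1.312, -4.250); state += dt/6·(k1+2k2+2k3+k4)
t=0.010: state=(1.857, -1.312)
t=0.020: state=(1.844, -1.355)
t=0.030: state=(1.830, -1.398)
continuing one RK4 step at a time; state shown every 10 steps (Δt=0.1):
t=0.100: state=(1.722, -1.695)
t=0.200: state=(1.531, -2.115)
t=0.220: state=(1.488, -2.197)
next step: t=0.230: state=(1.466, -2.238) — omega has crossed -2.23
linear interpolation between t=0.220 (-2.19698) and t=0.230 (-2.23765) → t≈0.228

t = 0.228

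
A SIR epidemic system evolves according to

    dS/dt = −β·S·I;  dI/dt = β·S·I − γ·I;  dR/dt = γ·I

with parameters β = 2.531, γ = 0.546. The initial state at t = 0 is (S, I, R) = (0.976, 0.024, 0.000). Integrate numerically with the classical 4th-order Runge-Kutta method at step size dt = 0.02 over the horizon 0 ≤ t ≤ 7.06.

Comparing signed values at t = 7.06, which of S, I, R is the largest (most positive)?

t=0.000: state=(0.976, 0.024, 0.000)
step 1 (dt=0.02): k1=(-0.059, 0.046, 0.013), k2=(-0.060, 0.047, 0.013), k3=(-0.060, 0.047, 0.013), k4=(-0.062, 0.048, 0.014); state += dt/6·(k1+2k2+2k3+k4)
t=0.020: state=(0.975, 0.025, 0.000)
t=0.040: state=(0.974, 0.026, 0.001)
t=0.060: state=(0.972, 0.027, 0.001)
continuing one RK4 step at a time; state shown every 25 steps (Δt=0.5):
t=0.500: state=(0.928, 0.061, 0.011)
t=1.000: state=(0.821, 0.142, 0.037)
t=1.500: state=(0.634, 0.273, 0.093)
t=2.000: state=(0.411, 0.402, 0.186)
t=2.500: state=(0.236, 0.458, 0.306)
t=3.000: state=(0.133, 0.437, 0.429)
t=3.500: state=(0.079, 0.379, 0.541)
t=4.000: state=(0.051, 0.313, 0.636)
t=4.500: state=(0.036, 0.251, 0.713)
t=5.000: state=(0.027, 0.199, 0.774)
t=5.500: state=(0.022, 0.156, 0.822)
t=6.000: state=(0.018, 0.122, 0.860)
t=6.500: state=(0.016, 0.095, 0.889)
t=7.000: state=(0.014, 0.074, 0.912)
t=7.060: state=(0.014, 0.071, 0.915)
compare at T: S=0.014, I=0.071, R=0.915

largest component: R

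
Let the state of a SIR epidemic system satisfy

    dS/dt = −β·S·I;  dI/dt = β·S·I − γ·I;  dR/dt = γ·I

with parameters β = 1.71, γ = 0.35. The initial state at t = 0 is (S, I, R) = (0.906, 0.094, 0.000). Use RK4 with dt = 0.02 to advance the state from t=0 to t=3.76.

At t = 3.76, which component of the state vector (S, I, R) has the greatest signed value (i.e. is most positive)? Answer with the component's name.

t=0.000: state=(0.906, 0.094, 0.000)
step 1 (dt=0.02): k1=(-0.146, 0.113, 0.033), k2=(-0.147, 0.114, 0.033), k3=(-0.147, 0.114, 0.033), k4=(-0.149, 0.115, 0.034); state += dt/6·(k1+2k2+2k3+k4)
t=0.020: state=(0.903, 0.096, 0.001)
t=0.040: state=(0.900, 0.099, 0.001)
t=0.060: state=(0.897, 0.101, 0.002)
continuing one RK4 step at a time; state shown every 10 steps (Δt=0.2):
t=0.200: state=(0.874, 0.119, 0.007)
t=0.400: state=(0.835, 0.148, 0.017)
t=0.600: state=(0.789, 0.183, 0.028)
t=0.800: state=(0.736, 0.221, 0.042)
t=1.000: state=(0.678, 0.263, 0.059)
t=1.200: state=(0.615, 0.306, 0.079)
t=1.400: state=(0.550, 0.348, 0.102)
t=1.600: state=(0.485, 0.387, 0.128)
t=1.800: state=(0.422, 0.421, 0.156)
t=2.000: state=(0.364, 0.449, 0.187)
t=2.200: state=(0.311, 0.470, 0.219)
t=2.400: state=(0.264, 0.484, 0.252)
t=2.600: state=(0.223, 0.490, 0.286)
t=2.800: state=(0.189, 0.490, 0.321)
t=3.000: state=(0.160, 0.485, 0.355)
t=3.200: state=(0.136, 0.476, 0.389)
t=3.400: state=(0.116, 0.463, 0.422)
t=3.600: state=(0.099, 0.448, 0.453)
t=3.760: state=(0.088, 0.434, 0.478)
compare at T: S=0.088, I=0.434, R=0.478

largest component: R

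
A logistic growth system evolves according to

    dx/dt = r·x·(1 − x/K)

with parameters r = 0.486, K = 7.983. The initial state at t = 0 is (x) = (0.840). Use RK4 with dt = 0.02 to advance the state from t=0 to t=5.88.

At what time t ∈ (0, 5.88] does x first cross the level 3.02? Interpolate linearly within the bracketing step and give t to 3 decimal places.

t = 3.382

t=0.000: state=(0.840)
step 1 (dt=0.02): k1=(0.365), k2=(0.367), k3=(0.367), k4=(0.368); state += dt/6·(k1+2k2+2k3+k4)
t=0.020: state=(0.847)
t=0.040: state=(0.855)
t=0.060: state=(0.862)
continuing one RK4 step at a time; state shown every 10 steps (Δt=0.2):
t=0.200: state=(0.916)
t=0.400: state=(0.998)
t=0.600: state=(1.086)
t=0.800: state=(1.180)
t=1.000: state=(1.281)
t=1.200: state=(1.389)
t=1.400: state=(1.504)
t=1.600: state=(1.627)
t=1.800: state=(1.756)
t=2.000: state=(1.893)
t=2.200: state=(2.037)
t=2.400: state=(2.188)
t=2.600: state=(2.346)
t=2.800: state=(2.510)
t=3.000: state=(2.680)
t=3.200: state=(2.856)
t=3.380: state=(3.018)
next step: t=3.400: state=(3.036) — x has crossed 3.02
linear interpolation between t=3.380 (3.01802) and t=3.400 (3.03629) → t≈3.382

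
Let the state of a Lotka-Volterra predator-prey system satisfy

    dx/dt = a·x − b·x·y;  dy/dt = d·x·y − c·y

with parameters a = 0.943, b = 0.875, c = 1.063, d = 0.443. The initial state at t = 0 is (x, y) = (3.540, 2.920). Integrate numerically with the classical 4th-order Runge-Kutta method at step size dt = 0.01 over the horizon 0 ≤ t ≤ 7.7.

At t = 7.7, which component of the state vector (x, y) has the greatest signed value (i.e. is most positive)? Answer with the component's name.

t=0.000: state=(3.540, 2.920)
step 1 (dt=0.01): k1=(-5.706, 1.475), k2=(-5.683, 1.442), k3=(-5.683, 1.442), k4=(-5.659, 1.409); state += dt/6·(k1+2k2+2k3+k4)
t=0.010: state=(3.483, 2.934)
t=0.020: state=(3.427, 2.948)
t=0.030: state=(3.371, 2.961)
continuing one RK4 step at a time; state shown every 25 steps (Δt=0.25):
t=0.250: state=(2.307, 3.082)
t=0.500: state=(1.510, 2.908)
t=0.750: state=(1.049, 2.563)
t=1.000: state=(0.791, 2.172)
t=1.250: state=(0.649, 1.802)
t=1.500: state=(0.574, 1.478)
t=1.750: state=(0.542, 1.205)
t=2.000: state=(0.541, 0.980)
t=2.250: state=(0.564, 0.799)
t=2.500: state=(0.610, 0.653)
t=2.750: state=(0.678, 0.538)
t=3.000: state=(0.771, 0.447)
t=3.250: state=(0.892, 0.375)
t=3.500: state=(1.047, 0.320)
t=3.750: state=(1.242, 0.279)
t=4.000: state=(1.484, 0.248)
t=4.250: state=(1.783, 0.228)
t=4.500: state=(2.151, 0.217)
t=4.750: state=(2.597, 0.216)
t=5.000: state=(3.132, 0.228)
t=5.250: state=(3.762, 0.255)
t=5.500: state=(4.480, 0.309)
t=5.750: state=(5.251, 0.406)
t=6.000: state=(5.978, 0.580)
t=6.250: state=(6.465, 0.888)
t=6.500: state=(6.399, 1.398)
t=6.750: state=(5.542, 2.091)
t=7.000: state=(4.118, 2.744)
t=7.250: state=(2.740, 3.067)
t=7.500: state=(1.775, 3.006)
t=7.700: state=(1.290, 2.780)
compare at T: x=1.290, y=2.780

largest component: y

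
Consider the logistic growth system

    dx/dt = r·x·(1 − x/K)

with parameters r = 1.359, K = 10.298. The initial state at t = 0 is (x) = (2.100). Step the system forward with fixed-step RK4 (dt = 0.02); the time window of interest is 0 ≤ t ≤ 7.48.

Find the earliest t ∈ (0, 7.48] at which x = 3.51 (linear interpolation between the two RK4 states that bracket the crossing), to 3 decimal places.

t=0.000: state=(2.100)
step 1 (dt=0.02): k1=(2.272), k2=(2.290), k3=(2.290), k4=(2.309); state += dt/6·(k1+2k2+2k3+k4)
t=0.020: state=(2.146)
t=0.040: state=(2.192)
t=0.060: state=(2.240)
continuing one RK4 step at a time; state shown every 25 steps (Δt=0.5):
t=0.500: state=(3.457)
next step: t=0.520: state=(3.520) — x has crossed 3.51
linear interpolation between t=0.500 (3.45718) and t=0.520 (3.51988) → t≈0.517

t = 0.517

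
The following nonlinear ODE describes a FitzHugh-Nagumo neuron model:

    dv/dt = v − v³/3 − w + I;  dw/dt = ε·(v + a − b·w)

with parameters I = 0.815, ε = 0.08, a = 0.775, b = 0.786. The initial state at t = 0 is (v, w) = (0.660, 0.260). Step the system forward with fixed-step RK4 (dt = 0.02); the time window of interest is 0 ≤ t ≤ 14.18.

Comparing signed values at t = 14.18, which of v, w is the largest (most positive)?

largest component: w

t=0.000: state=(0.660, 0.260)
step 1 (dt=0.02): k1=(1.119, 0.098), k2=(1.124, 0.099), k3=(1.124, 0.099), k4=(1.130, 0.100); state += dt/6·(k1+2k2+2k3+k4)
t=0.020: state=(0.682, 0.262)
t=0.040: state=(0.705, 0.264)
t=0.060: state=(0.728, 0.266)
continuing one RK4 step at a time; state shown every 25 steps (Δt=0.5):
t=0.500: state=(1.242, 0.320)
t=1.000: state=(1.662, 0.399)
t=1.500: state=(1.820, 0.486)
t=2.000: state=(1.845, 0.574)
t=2.500: state=(1.828, 0.659)
t=3.000: state=(1.798, 0.741)
t=3.500: state=(1.764, 0.818)
t=4.000: state=(1.729, 0.892)
t=4.500: state=(1.693, 0.963)
t=5.000: state=(1.657, 1.029)
t=5.500: state=(1.620, 1.093)
t=6.000: state=(1.582, 1.152)
t=6.500: state=(1.544, 1.209)
t=7.000: state=(1.505, 1.262)
t=7.500: state=(1.466, 1.312)
t=8.000: state=(1.425, 1.359)
t=8.500: state=(1.383, 1.402)
t=9.000: state=(1.339, 1.443)
t=9.500: state=(1.293, 1.481)
t=10.000: state=(1.245, 1.515)
t=10.500: state=(1.194, 1.547)
t=11.000: state=(1.139, 1.576)
t=11.500: state=(1.079, 1.601)
t=12.000: state=(1.013, 1.623)
t=12.500: state=(0.937, 1.642)
t=13.000: state=(0.847, 1.657)
t=13.500: state=(0.736, 1.667)
t=14.000: state=(0.592, 1.672)
t=14.180: state=(0.528, 1.673)
compare at T: v=0.528, w=1.673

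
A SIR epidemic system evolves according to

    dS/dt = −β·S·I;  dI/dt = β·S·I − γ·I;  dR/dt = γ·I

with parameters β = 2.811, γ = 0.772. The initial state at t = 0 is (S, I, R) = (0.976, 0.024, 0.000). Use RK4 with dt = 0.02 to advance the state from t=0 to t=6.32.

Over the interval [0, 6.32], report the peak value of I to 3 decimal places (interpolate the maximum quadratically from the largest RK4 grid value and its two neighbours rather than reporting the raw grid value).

t=0.000: state=(0.976, 0.024, 0.000)
step 1 (dt=0.02): k1=(-0.066, 0.047, 0.019), k2=(-0.067, 0.048, 0.019), k3=(-0.067, 0.048, 0.019), k4=(-0.068, 0.049, 0.019); state += dt/6·(k1+2k2+2k3+k4)
t=0.020: state=(0.975, 0.025, 0.000)
t=0.040: state=(0.973, 0.026, 0.001)
t=0.060: state=(0.972, 0.027, 0.001)
continuing one RK4 step at a time; state shown every 25 steps (Δt=0.5):
t=0.500: state=(0.922, 0.062, 0.016)
t=1.000: state=(0.803, 0.144, 0.054)
t=1.500: state=(0.604, 0.264, 0.132)
t=2.000: state=(0.387, 0.359, 0.254)
t=2.500: state=(0.229, 0.373, 0.398)
t=3.000: state=(0.139, 0.326, 0.534)
t=3.500: state=(0.092, 0.260, 0.648)
t=4.000: state=(0.067, 0.197, 0.736)
t=4.500: state=(0.053, 0.146, 0.801)
t=5.000: state=(0.044, 0.106, 0.850)
t=5.500: state=(0.039, 0.076, 0.885)
t=6.000: state=(0.036, 0.055, 0.910)
t=6.320: state=(0.034, 0.044, 0.922)
largest grid value and its neighbours: I(2.300)=0.37700, I(2.320)=0.37711, I(2.340)=0.37710
parabola through these three points peaks at t≈2.328 with I≈0.37712

max I = 0.377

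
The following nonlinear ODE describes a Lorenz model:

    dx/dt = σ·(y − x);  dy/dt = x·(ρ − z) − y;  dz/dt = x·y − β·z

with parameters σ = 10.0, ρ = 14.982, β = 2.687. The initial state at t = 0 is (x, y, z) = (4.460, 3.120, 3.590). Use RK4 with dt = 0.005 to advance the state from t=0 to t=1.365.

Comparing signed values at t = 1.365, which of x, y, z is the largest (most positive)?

largest component: z

t=0.000: state=(4.460, 3.120, 3.590)
step 1 (dt=0.005): k1=(-13.400, 47.688, 4.269), k2=(-11.873, 47.140, 4.663), k3=(-11.925, 47.181, 4.667), k4=(-10.445, 46.671, 5.058); state += dt/6·(k1+2k2+2k3+k4)
t=0.005: state=(4.400, 3.356, 3.613)
t=0.010: state=(4.355, 3.587, 3.641)
t=0.015: state=(4.323, 3.814, 3.672)
continuing one RK4 step at a time; state shown every 10 steps (Δt=0.05):
t=0.050: state=(4.414, 5.344, 4.007)
t=0.100: state=(5.244, 7.538, 4.955)
t=0.150: state=(6.631, 9.812, 6.752)
t=0.200: state=(8.328, 11.804, 9.729)
t=0.250: state=(9.932, 12.658, 13.828)
t=0.300: state=(10.828, 11.490, 18.088)
t=0.350: state=(10.486, 8.467, 20.881)
t=0.400: state=(8.947, 5.042, 21.332)
t=0.450: state=(6.839, 2.553, 20.023)
t=0.500: state=(4.844, 1.267, 18.005)
t=0.550: state=(3.319, 0.806, 15.929)
t=0.600: state=(2.312, 0.763, 14.025)
t=0.650: state=(1.728, 0.898, 12.338)
t=0.700: state=(1.445, 1.113, 10.860)
t=0.750: state=(1.370, 1.383, 9.576)
t=0.800: state=(1.445, 1.723, 8.473)
t=0.850: state=(1.644, 2.163, 7.548)
t=0.900: state=(1.967, 2.744, 6.806)
t=0.950: state=(2.430, 3.515, 6.271)
t=1.000: state=(3.064, 4.527, 5.999)
t=1.050: state=(3.906, 5.824, 6.089)
t=1.100: state=(4.989, 7.404, 6.703)
t=1.150: state=(6.309, 9.143, 8.060)
t=1.200: state=(7.769, 10.693, 10.345)
t=1.250: state=(9.116, 11.439, 13.482)
t=1.300: state=(9.939, 10.770, 16.829)
t=1.350: state=(9.858, 8.685, 19.289)
t=1.365: state=(9.639, 7.897, 19.716)
compare at T: x=9.639, y=7.897, z=19.716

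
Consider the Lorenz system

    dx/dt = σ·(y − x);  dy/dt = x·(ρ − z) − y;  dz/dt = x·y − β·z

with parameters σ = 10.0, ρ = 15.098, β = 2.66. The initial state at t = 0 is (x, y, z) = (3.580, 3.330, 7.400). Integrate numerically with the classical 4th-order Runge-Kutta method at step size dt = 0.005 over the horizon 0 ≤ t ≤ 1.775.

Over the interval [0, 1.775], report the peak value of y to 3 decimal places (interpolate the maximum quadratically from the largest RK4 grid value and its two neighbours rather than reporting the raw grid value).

t=0.000: state=(3.580, 3.330, 7.400)
step 1 (dt=0.005): k1=(-2.500, 24.229, -7.763), k2=(-1.832, 24.190, -7.515), k3=(-1.849, 24.200, -7.512), k4=(-1.198, 24.171, -7.261); state += dt/6·(k1+2k2+2k3+k4)
t=0.005: state=(3.571, 3.451, 7.362)
t=0.010: state=(3.568, 3.572, 7.327)
t=0.015: state=(3.571, 3.693, 7.295)
continuing one RK4 step at a time; state shown every 20 steps (Δt=0.1):
t=0.100: state=(4.338, 5.883, 7.243)
t=0.200: state=(6.417, 8.903, 9.091)
t=0.300: state=(8.823, 10.745, 13.854)
t=0.400: state=(9.393, 8.371, 18.737)
t=0.500: state=(7.163, 4.247, 18.935)
t=0.600: state=(4.519, 2.422, 16.094)
t=0.700: state=(3.116, 2.360, 13.078)
t=0.800: state=(2.861, 3.042, 10.704)
t=0.900: state=(3.403, 4.295, 9.196)
t=1.000: state=(4.641, 6.225, 8.904)
t=1.100: state=(6.503, 8.550, 10.501)
t=1.200: state=(8.347, 9.699, 14.242)
t=1.300: state=(8.666, 7.834, 17.763)
t=1.400: state=(6.981, 4.787, 17.943)
t=1.500: state=(4.941, 3.271, 15.755)
t=1.600: state=(3.806, 3.197, 13.253)
t=1.700: state=(3.648, 3.901, 11.284)
t=1.775: state=(4.038, 4.813, 10.373)
largest grid value and its neighbours: y(0.295)=10.73772, y(0.300)=10.74490, y(0.305)=10.73991
parabola through these three points peaks at t≈0.300 with y≈10.74495

max y = 10.745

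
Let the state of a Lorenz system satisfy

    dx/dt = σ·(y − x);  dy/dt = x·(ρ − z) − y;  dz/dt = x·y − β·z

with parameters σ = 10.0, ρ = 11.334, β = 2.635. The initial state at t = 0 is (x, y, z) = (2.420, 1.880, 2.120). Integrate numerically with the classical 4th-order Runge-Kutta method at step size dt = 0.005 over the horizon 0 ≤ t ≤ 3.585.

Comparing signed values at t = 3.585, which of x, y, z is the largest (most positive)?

largest component: z

t=0.000: state=(2.420, 1.880, 2.120)
step 1 (dt=0.005): k1=(-5.400, 20.418, -1.037), k2=(-4.755, 20.249, -0.932), k3=(-4.775, 20.263, -0.931), k4=(-4.148, 20.108, -0.826); state += dt/6·(k1+2k2+2k3+k4)
t=0.005: state=(2.396, 1.981, 2.115)
t=0.010: state=(2.378, 2.081, 2.112)
t=0.015: state=(2.366, 2.180, 2.109)
continuing one RK4 step at a time; state shown every 40 steps (Δt=0.2):
t=0.200: state=(4.364, 6.377, 3.367)
t=0.400: state=(8.723, 9.891, 11.800)
t=0.600: state=(5.879, 3.071, 14.981)
t=0.800: state=(2.274, 1.566, 9.919)
t=1.000: state=(2.117, 2.508, 6.475)
t=1.200: state=(3.703, 4.926, 5.495)
t=1.400: state=(6.709, 8.134, 8.978)
t=1.600: state=(7.052, 5.792, 13.811)
t=1.800: state=(4.074, 2.976, 11.532)
t=2.000: state=(3.213, 3.351, 8.403)
t=2.200: state=(4.299, 5.189, 7.422)
t=2.400: state=(6.258, 7.061, 9.739)
t=2.600: state=(6.374, 5.654, 12.487)
t=2.800: state=(4.590, 3.868, 11.193)
t=3.000: state=(4.006, 4.126, 9.096)
t=3.200: state=(4.840, 5.474, 8.658)
t=3.400: state=(6.010, 6.365, 10.360)
t=3.585: state=(5.887, 5.435, 11.674)
compare at T: x=5.887, y=5.435, z=11.674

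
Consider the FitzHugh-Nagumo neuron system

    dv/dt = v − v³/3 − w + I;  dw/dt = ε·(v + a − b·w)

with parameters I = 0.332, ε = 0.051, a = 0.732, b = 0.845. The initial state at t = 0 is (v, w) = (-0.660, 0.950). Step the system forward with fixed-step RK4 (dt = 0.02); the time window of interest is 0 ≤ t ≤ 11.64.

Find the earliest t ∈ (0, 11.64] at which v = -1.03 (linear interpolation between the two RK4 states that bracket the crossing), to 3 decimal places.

t = 0.297

t=0.000: state=(-0.660, 0.950)
step 1 (dt=0.02): k1=(-1.182, -0.037), k2=(-1.188, -0.038), k3=(-1.188, -0.038), k4=(-1.194, -0.038); state += dt/6·(k1+2k2+2k3+k4)
t=0.020: state=(-0.684, 0.949)
t=0.040: state=(-0.708, 0.948)
t=0.060: state=(-0.732, 0.948)
t=0.280: state=(-1.008, 0.937)
next step: t=0.300: state=(-1.034, 0.936) — v has crossed -1.03
linear interpolation between t=0.280 (-1.00819) and t=0.300 (-1.03361) → t≈0.297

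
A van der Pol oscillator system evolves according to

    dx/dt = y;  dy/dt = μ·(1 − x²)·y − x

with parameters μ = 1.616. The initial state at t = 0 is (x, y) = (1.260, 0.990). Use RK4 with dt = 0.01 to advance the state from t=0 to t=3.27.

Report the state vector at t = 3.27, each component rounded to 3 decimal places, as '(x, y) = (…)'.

(x, y) = (-1.993, 0.169)

t=0.000: state=(1.260, 0.990)
step 1 (dt=0.01): k1=(0.990, -2.200), k2=(0.979, -2.214), k3=(0.979, -2.214), k4=(0.968, -2.228); state += dt/6·(k1+2k2+2k3+k4)
t=0.010: state=(1.270, 0.968)
t=0.020: state=(1.279, 0.945)
t=0.030: state=(1.289, 0.923)
continuing one RK4 step at a time; state shown every 20 steps (Δt=0.2):
t=0.200: state=(1.412, 0.528)
t=0.400: state=(1.476, 0.126)
t=0.600: state=(1.470, -0.159)
t=0.800: state=(1.418, -0.356)
t=1.000: state=(1.331, -0.507)
t=1.200: state=(1.216, -0.646)
t=1.400: state=(1.071, -0.803)
t=1.600: state=(0.891, -1.010)
t=1.800: state=(0.661, -1.313)
t=2.000: state=(0.355, -1.779)
t=2.200: state=(-0.066, -2.466)
t=2.400: state=(-0.635, -3.180)
t=2.600: state=(-1.280, -3.038)
t=2.800: state=(-1.763, -1.687)
t=3.000: state=(-1.969, -0.484)
t=3.200: state=(-2.002, 0.071)
t=3.270: state=(-1.993, 0.169)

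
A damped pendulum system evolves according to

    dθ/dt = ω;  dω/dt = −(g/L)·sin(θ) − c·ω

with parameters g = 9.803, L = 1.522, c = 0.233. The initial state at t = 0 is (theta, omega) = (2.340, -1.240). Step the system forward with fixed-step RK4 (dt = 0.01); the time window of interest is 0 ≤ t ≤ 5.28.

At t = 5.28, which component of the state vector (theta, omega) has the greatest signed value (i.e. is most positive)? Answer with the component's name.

largest component: omega

t=0.000: state=(2.340, -1.240)
step 1 (dt=0.01): k1=(-1.240, -4.339), k2=(-1.262, -4.361), k3=(-1.262, -4.362), k4=(-1.284, -4.385); state += dt/6·(k1+2k2+2k3+k4)
t=0.010: state=(2.327, -1.284)
t=0.020: state=(2.314, -1.328)
t=0.030: state=(2.301, -1.372)
continuing one RK4 step at a time; state shown every 20 steps (Δt=0.2):
t=0.200: state=(1.999, -2.208)
t=0.400: state=(1.446, -3.332)
t=0.600: state=(0.678, -4.260)
t=0.800: state=(-0.201, -4.352)
t=1.000: state=(-0.994, -3.445)
t=1.200: state=(-1.550, -2.092)
t=1.400: state=(-1.833, -0.755)
t=1.600: state=(-1.859, 0.483)
t=1.800: state=(-1.641, 1.692)
t=2.000: state=(-1.185, 2.851)
t=2.200: state=(-0.524, 3.662)
t=2.400: state=(0.226, 3.674)
t=2.600: state=(0.888, 2.837)
t=2.800: state=(1.332, 1.577)
t=3.000: state=(1.515, 0.258)
t=3.200: state=(1.439, -1.009)
t=3.400: state=(1.119, -2.169)
t=3.600: state=(0.592, -3.019)
t=3.800: state=(-0.045, -3.217)
t=4.000: state=(-0.642, -2.638)
t=4.200: state=(-1.067, -1.560)
t=4.400: state=(-1.256, -0.326)
t=4.600: state=(-1.199, 0.882)
t=4.800: state=(-0.913, 1.944)
t=5.000: state=(-0.445, 2.649)
t=5.200: state=(0.105, 2.737)
t=5.280: state=(0.318, 2.579)
compare at T: theta=0.318, omega=2.579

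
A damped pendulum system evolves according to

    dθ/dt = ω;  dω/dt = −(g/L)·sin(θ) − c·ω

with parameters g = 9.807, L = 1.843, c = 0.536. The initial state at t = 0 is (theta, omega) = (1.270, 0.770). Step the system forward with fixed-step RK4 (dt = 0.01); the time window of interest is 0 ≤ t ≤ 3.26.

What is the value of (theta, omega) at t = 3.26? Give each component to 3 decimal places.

t=0.000: state=(1.270, 0.770)
step 1 (dt=0.01): k1=(0.770, -5.495), k2=(0.743, -5.486), k3=(0.743, -5.486), k4=(0.715, -5.477); state += dt/6·(k1+2k2+2k3+k4)
t=0.010: state=(1.277, 0.715)
t=0.020: state=(1.284, 0.660)
t=0.030: state=(1.291, 0.606)
continuing one RK4 step at a time; state shown every 20 steps (Δt=0.2):
t=0.200: state=(1.317, -0.284)
t=0.400: state=(1.165, -1.213)
t=0.600: state=(0.845, -1.943)
t=0.800: state=(0.410, -2.335)
t=1.000: state=(-0.058, -2.268)
t=1.200: state=(-0.468, -1.765)
t=1.400: state=(-0.747, -0.999)
t=1.600: state=(-0.863, -0.160)
t=1.800: state=(-0.815, 0.615)
t=2.000: state=(-0.628, 1.224)
t=2.200: state=(-0.343, 1.572)
t=2.400: state=(-0.021, 1.591)
t=2.600: state=(0.272, 1.296)
t=2.800: state=(0.483, 0.783)
t=3.000: state=(0.580, 0.183)
t=3.200: state=(0.558, -0.387)
t=3.260: state=(0.530, -0.538)

(theta, omega) = (0.530, -0.538)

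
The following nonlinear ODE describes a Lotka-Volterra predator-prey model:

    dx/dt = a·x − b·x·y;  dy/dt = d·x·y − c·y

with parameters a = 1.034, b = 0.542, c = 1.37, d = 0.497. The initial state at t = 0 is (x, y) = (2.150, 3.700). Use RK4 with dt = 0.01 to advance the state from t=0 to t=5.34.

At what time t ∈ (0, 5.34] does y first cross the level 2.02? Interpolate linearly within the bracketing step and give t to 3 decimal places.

t = 1.005

t=0.000: state=(2.150, 3.700)
step 1 (dt=0.01): k1=(-2.089, -1.115), k2=(-2.072, -1.133), k3=(-2.072, -1.133), k4=(-2.055, -1.150); state += dt/6·(k1+2k2+2k3+k4)
t=0.010: state=(2.129, 3.689)
t=0.020: state=(2.109, 3.677)
t=0.030: state=(2.089, 3.665)
continuing one RK4 step at a time; state shown every 20 steps (Δt=0.2):
t=0.200: state=(1.796, 3.419)
t=0.400: state=(1.553, 3.068)
t=0.600: state=(1.397, 2.699)
t=0.800: state=(1.307, 2.347)
t=1.000: state=(1.269, 2.027)
next step: t=1.010: state=(1.268, 2.012) — y has crossed 2.02
linear interpolation between t=1.000 (2.02723) and t=1.010 (2.01229) → t≈1.005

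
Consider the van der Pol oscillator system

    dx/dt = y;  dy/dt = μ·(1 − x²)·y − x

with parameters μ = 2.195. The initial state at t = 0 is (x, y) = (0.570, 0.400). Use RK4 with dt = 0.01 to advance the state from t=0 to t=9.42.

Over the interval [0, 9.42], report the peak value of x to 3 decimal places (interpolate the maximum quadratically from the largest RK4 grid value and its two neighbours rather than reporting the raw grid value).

max x = 2.021

t=0.000: state=(0.570, 0.400)
step 1 (dt=0.01): k1=(0.400, 0.023), k2=(0.400, 0.019), k3=(0.400, 0.019), k4=(0.400, 0.015); state += dt/6·(k1+2k2+2k3+k4)
t=0.010: state=(0.574, 0.400)
t=0.020: state=(0.578, 0.400)
t=0.030: state=(0.582, 0.400)
continuing one RK4 step at a time; state shown every 50 steps (Δt=0.5):
t=0.500: state=(0.754, 0.292)
t=1.000: state=(0.822, -0.052)
t=1.500: state=(0.674, -0.579)
t=2.000: state=(0.143, -1.750)
t=2.500: state=(-1.248, -3.141)
t=3.000: state=(-1.914, -0.036)
t=3.500: state=(-1.807, 0.324)
t=4.000: state=(-1.625, 0.404)
t=4.500: state=(-1.397, 0.519)
t=5.000: state=(-1.084, 0.769)
t=5.500: state=(-0.545, 1.562)
t=6.000: state=(0.815, 4.020)
t=6.500: state=(2.004, 0.337)
t=7.000: state=(1.945, -0.285)
t=7.500: state=(1.786, -0.348)
t=8.000: state=(1.595, -0.418)
t=8.500: state=(1.359, -0.543)
t=9.000: state=(1.027, -0.831)
t=9.420: state=(0.557, -1.539)
largest grid value and its neighbours: x(6.600)=2.02092, x(6.610)=2.02106, x(6.620)=2.02101
parabola through these three points peaks at t≈6.612 with x≈2.02107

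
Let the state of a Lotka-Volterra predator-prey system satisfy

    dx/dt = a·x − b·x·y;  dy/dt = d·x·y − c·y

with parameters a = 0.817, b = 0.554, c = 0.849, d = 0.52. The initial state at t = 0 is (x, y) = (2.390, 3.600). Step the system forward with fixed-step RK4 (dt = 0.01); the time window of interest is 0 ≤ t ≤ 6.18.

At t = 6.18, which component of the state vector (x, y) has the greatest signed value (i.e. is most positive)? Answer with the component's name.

t=0.000: state=(2.390, 3.600)
step 1 (dt=0.01): k1=(-2.814, 1.418), k2=(-2.807, 1.394), k3=(-2.807, 1.394), k4=(-2.799, 1.370); state += dt/6·(k1+2k2+2k3+k4)
t=0.010: state=(2.362, 3.614)
t=0.020: state=(2.334, 3.627)
t=0.030: state=(2.306, 3.640)
continuing one RK4 step at a time; state shown every 20 steps (Δt=0.2):
t=0.200: state=(1.866, 3.787)
t=0.400: state=(1.441, 3.792)
t=0.600: state=(1.122, 3.653)
t=0.800: state=(0.893, 3.421)
t=1.000: state=(0.731, 3.139)
t=1.200: state=(0.618, 2.840)
t=1.400: state=(0.540, 2.545)
t=1.600: state=(0.487, 2.265)
t=1.800: state=(0.453, 2.006)
t=2.000: state=(0.432, 1.773)
t=2.200: state=(0.423, 1.564)
t=2.400: state=(0.424, 1.379)
t=2.600: state=(0.432, 1.216)
t=2.800: state=(0.448, 1.074)
t=3.000: state=(0.472, 0.951)
t=3.200: state=(0.503, 0.844)
t=3.400: state=(0.542, 0.752)
t=3.600: state=(0.590, 0.673)
t=3.800: state=(0.647, 0.606)
t=4.000: state=(0.715, 0.549)
t=4.200: state=(0.795, 0.501)
t=4.400: state=(0.887, 0.461)
t=4.600: state=(0.995, 0.429)
t=4.800: state=(1.118, 0.404)
t=5.000: state=(1.261, 0.386)
t=5.200: state=(1.423, 0.374)
t=5.400: state=(1.608, 0.370)
t=5.600: state=(1.818, 0.373)
t=5.800: state=(2.053, 0.384)
t=6.000: state=(2.314, 0.407)
t=6.180: state=(2.570, 0.439)
compare at T: x=2.570, y=0.439

largest component: x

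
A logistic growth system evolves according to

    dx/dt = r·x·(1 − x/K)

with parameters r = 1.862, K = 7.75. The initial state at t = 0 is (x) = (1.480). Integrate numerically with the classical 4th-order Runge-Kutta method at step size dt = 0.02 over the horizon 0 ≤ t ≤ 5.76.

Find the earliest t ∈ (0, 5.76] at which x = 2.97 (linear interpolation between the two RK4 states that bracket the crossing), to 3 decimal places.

t = 0.520

t=0.000: state=(1.480)
step 1 (dt=0.02): k1=(2.229), k2=(2.255), k3=(2.255), k4=(2.281); state += dt/6·(k1+2k2+2k3+k4)
t=0.020: state=(1.525)
t=0.040: state=(1.571)
t=0.060: state=(1.618)
continuing one RK4 step at a time; state shown every 10 steps (Δt=0.2):
t=0.200: state=(1.977)
t=0.400: state=(2.573)
t=0.500: state=(2.903)
next step: t=0.520: state=(2.971) — x has crossed 2.97
linear interpolation between t=0.500 (2.90278) and t=0.520 (2.97070) → t≈0.520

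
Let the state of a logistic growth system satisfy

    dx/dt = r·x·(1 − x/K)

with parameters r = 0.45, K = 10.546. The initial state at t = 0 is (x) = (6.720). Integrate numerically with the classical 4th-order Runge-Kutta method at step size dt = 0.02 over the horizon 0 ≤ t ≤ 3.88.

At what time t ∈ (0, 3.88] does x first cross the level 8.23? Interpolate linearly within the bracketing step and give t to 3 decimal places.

t = 1.566

t=0.000: state=(6.720)
step 1 (dt=0.02): k1=(1.097), k2=(1.096), k3=(1.096), k4=(1.094); state += dt/6·(k1+2k2+2k3+k4)
t=0.020: state=(6.742)
t=0.040: state=(6.764)
t=0.060: state=(6.786)
continuing one RK4 step at a time; state shown every 10 steps (Δt=0.2):
t=0.200: state=(6.937)
t=0.400: state=(7.147)
t=0.600: state=(7.351)
t=0.800: state=(7.548)
t=1.000: state=(7.737)
t=1.200: state=(7.919)
t=1.400: state=(8.092)
t=1.560: state=(8.225)
next step: t=1.580: state=(8.241) — x has crossed 8.23
linear interpolation between t=1.560 (8.22516) and t=1.580 (8.24141) → t≈1.566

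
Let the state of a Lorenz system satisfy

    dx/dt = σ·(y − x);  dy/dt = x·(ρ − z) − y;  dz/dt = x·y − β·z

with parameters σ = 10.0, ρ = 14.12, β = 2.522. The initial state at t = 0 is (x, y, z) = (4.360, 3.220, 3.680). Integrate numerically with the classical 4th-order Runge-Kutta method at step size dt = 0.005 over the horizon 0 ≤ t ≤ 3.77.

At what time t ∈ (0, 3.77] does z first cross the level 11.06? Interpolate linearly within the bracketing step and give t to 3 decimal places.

t = 0.229

t=0.000: state=(4.360, 3.220, 3.680)
step 1 (dt=0.005): k1=(-11.400, 42.298, 4.758), k2=(-10.058, 41.844, 5.095), k3=(-10.102, 41.876, 5.099), k4=(-8.801, 41.452, 5.434); state += dt/6·(k1+2k2+2k3+k4)
t=0.005: state=(4.310, 3.429, 3.705)
t=0.010: state=(4.272, 3.635, 3.734)
t=0.015: state=(4.246, 3.837, 3.767)
continuing one RK4 step at a time; state shown every 40 steps (Δt=0.2):
t=0.200: state=(7.798, 10.831, 9.127)
t=0.225: state=(8.540, 11.406, 10.778)
next step: t=0.230: state=(8.682, 11.485, 11.132) — z has crossed 11.06
linear interpolation between t=0.225 (10.77763) and t=0.230 (11.13235) → t≈0.229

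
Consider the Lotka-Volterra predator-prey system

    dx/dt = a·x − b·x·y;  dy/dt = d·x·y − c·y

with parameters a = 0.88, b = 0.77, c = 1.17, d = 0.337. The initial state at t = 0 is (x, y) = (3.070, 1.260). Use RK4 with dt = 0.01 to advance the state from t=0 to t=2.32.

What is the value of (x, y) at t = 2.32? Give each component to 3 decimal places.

(x, y) = (3.488, 0.959)

t=0.000: state=(3.070, 1.260)
step 1 (dt=0.01): k1=(-0.277, -0.171), k2=(-0.275, -0.171), k3=(-0.275, -0.171), k4=(-0.273, -0.172); state += dt/6·(k1+2k2+2k3+k4)
t=0.010: state=(3.067, 1.258)
t=0.020: state=(3.065, 1.257)
t=0.030: state=(3.062, 1.255)
continuing one RK4 step at a time; state shown every 10 steps (Δt=0.1):
t=0.100: state=(3.044, 1.243)
t=0.200: state=(3.023, 1.224)
t=0.300: state=(3.007, 1.206)
t=0.400: state=(2.994, 1.187)
t=0.500: state=(2.986, 1.167)
t=0.600: state=(2.983, 1.148)
t=0.700: state=(2.984, 1.130)
t=0.800: state=(2.989, 1.111)
t=0.900: state=(2.998, 1.094)
t=1.000: state=(3.012, 1.076)
t=1.100: state=(3.029, 1.060)
t=1.200: state=(3.050, 1.045)
t=1.300: state=(3.075, 1.031)
t=1.400: state=(3.103, 1.017)
t=1.500: state=(3.135, 1.005)
t=1.600: state=(3.170, 0.995)
t=1.700: state=(3.207, 0.985)
t=1.800: state=(3.248, 0.977)
t=1.900: state=(3.290, 0.970)
t=2.000: state=(3.335, 0.965)
t=2.100: state=(3.381, 0.961)
t=2.200: state=(3.429, 0.959)
t=2.300: state=(3.478, 0.959)
t=2.320: state=(3.488, 0.959)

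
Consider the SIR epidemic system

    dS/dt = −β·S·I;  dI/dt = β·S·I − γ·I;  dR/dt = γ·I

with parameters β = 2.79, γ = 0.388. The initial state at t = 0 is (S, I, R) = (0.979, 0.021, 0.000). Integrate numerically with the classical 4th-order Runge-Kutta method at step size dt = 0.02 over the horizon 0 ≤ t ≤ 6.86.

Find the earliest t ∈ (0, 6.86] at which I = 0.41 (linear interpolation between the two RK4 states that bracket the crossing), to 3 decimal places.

t = 1.571

t=0.000: state=(0.979, 0.021, 0.000)
step 1 (dt=0.02): k1=(-0.057, 0.049, 0.008), k2=(-0.059, 0.050, 0.008), k3=(-0.059, 0.050, 0.008), k4=(-0.060, 0.051, 0.009); state += dt/6·(k1+2k2+2k3+k4)
t=0.020: state=(0.978, 0.022, 0.000)
t=0.040: state=(0.977, 0.023, 0.000)
t=0.060: state=(0.975, 0.024, 0.001)
continuing one RK4 step at a time; state shown every 25 steps (Δt=0.5):
t=0.500: state=(0.927, 0.066, 0.008)
t=1.000: state=(0.788, 0.182, 0.030)
t=1.500: state=(0.536, 0.380, 0.084)
t=1.560: state=(0.502, 0.405, 0.093)
next step: t=1.580: state=(0.490, 0.414, 0.096) — I has crossed 0.41
linear interpolation between t=1.560 (0.40543) and t=1.580 (0.41359) → t≈1.571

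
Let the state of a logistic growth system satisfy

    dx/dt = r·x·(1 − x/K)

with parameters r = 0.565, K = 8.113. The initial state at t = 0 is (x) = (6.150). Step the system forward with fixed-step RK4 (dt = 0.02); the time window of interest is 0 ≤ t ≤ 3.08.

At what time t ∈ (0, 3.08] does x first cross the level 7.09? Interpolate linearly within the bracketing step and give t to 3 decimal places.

t = 1.405

t=0.000: state=(6.150)
step 1 (dt=0.02): k1=(0.841), k2=(0.838), k3=(0.838), k4=(0.836); state += dt/6·(k1+2k2+2k3+k4)
t=0.020: state=(6.167)
t=0.040: state=(6.183)
t=0.060: state=(6.200)
continuing one RK4 step at a time; state shown every 5 steps (Δt=0.1):
t=0.100: state=(6.233)
t=0.200: state=(6.313)
t=0.300: state=(6.391)
t=0.400: state=(6.466)
t=0.500: state=(6.539)
t=0.600: state=(6.610)
t=0.700: state=(6.678)
t=0.800: state=(6.743)
t=0.900: state=(6.806)
t=1.000: state=(6.867)
t=1.100: state=(6.926)
t=1.200: state=(6.982)
t=1.300: state=(7.036)
t=1.400: state=(7.087)
next step: t=1.420: state=(7.097) — x has crossed 7.09
linear interpolation between t=1.400 (7.08734) and t=1.420 (7.09743) → t≈1.405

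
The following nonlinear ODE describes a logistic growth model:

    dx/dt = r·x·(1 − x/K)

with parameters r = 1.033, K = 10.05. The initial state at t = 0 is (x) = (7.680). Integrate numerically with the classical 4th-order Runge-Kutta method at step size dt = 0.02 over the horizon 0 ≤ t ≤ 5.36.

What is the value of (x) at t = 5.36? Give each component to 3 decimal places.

t=0.000: state=(7.680)
step 1 (dt=0.02): k1=(1.871), k2=(1.861), k3=(1.861), k4=(1.850); state += dt/6·(k1+2k2+2k3+k4)
t=0.020: state=(7.717)
t=0.040: state=(7.754)
t=0.060: state=(7.790)
continuing one RK4 step at a time; state shown every 10 steps (Δt=0.2):
t=0.200: state=(8.034)
t=0.400: state=(8.346)
t=0.600: state=(8.619)
t=0.800: state=(8.854)
t=1.000: state=(9.055)
t=1.200: state=(9.226)
t=1.400: state=(9.369)
t=1.600: state=(9.489)
t=1.800: state=(9.589)
t=2.000: state=(9.672)
t=2.200: state=(9.740)
t=2.400: state=(9.797)
t=2.600: state=(9.843)
t=2.800: state=(9.881)
t=3.000: state=(9.912)
t=3.200: state=(9.938)
t=3.400: state=(9.958)
t=3.600: state=(9.975)
t=3.800: state=(9.989)
t=4.000: state=(10.000)
t=4.200: state=(10.010)
t=4.400: state=(10.017)
t=4.600: state=(10.023)
t=4.800: state=(10.028)
t=5.000: state=(10.032)
t=5.200: state=(10.036)
t=5.360: state=(10.038)

(x) = (10.038)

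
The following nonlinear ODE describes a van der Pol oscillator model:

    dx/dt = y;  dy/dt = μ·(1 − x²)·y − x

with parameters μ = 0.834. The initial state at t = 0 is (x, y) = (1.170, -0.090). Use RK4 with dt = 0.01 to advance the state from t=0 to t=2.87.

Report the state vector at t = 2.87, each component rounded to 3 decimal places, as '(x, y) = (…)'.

(x, y) = (-1.808, 0.246)

t=0.000: state=(1.170, -0.090)
step 1 (dt=0.01): k1=(-0.090, -1.142), k2=(-0.096, -1.140), k3=(-0.096, -1.140), k4=(-0.101, -1.138); state += dt/6·(k1+2k2+2k3+k4)
t=0.010: state=(1.169, -0.101)
t=0.020: state=(1.168, -0.113)
t=0.030: state=(1.167, -0.124)
continuing one RK4 step at a time; state shown every 10 steps (Δt=0.1):
t=0.100: state=(1.155, -0.202)
t=0.200: state=(1.130, -0.310)
t=0.300: state=(1.094, -0.414)
t=0.400: state=(1.047, -0.515)
t=0.500: state=(0.990, -0.616)
t=0.600: state=(0.924, -0.716)
t=0.700: state=(0.847, -0.818)
t=0.800: state=(0.760, -0.925)
t=0.900: state=(0.662, -1.036)
t=1.000: state=(0.553, -1.155)
t=1.100: state=(0.431, -1.281)
t=1.200: state=(0.296, -1.414)
t=1.300: state=(0.148, -1.554)
t=1.400: state=(-0.015, -1.696)
t=1.500: state=(-0.191, -1.831)
t=1.600: state=(-0.380, -1.946)
t=1.700: state=(-0.579, -2.026)
t=1.800: state=(-0.783, -2.048)
t=1.900: state=(-0.986, -1.996)
t=2.000: state=(-1.180, -1.859)
t=2.100: state=(-1.355, -1.643)
t=2.200: state=(-1.506, -1.368)
t=2.300: state=(-1.628, -1.063)
t=2.400: state=(-1.719, -0.758)
t=2.500: state=(-1.780, -0.477)
t=2.600: state=(-1.816, -0.232)
t=2.700: state=(-1.828, -0.025)
t=2.800: state=(-1.822, 0.145)
t=2.870: state=(-1.808, 0.246)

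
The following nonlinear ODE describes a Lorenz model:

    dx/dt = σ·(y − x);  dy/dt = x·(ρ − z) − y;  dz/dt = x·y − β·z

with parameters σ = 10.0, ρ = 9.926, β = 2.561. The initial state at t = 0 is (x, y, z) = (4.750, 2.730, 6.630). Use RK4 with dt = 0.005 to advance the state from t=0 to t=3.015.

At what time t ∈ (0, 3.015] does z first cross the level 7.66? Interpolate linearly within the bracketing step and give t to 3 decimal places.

t=0.000: state=(4.750, 2.730, 6.630)
step 1 (dt=0.005): k1=(-20.200, 12.926, -4.012), k2=(-19.372, 12.774, -3.972), k3=(-19.396, 12.781, -3.969), k4=(-18.591, 12.635, -3.929); state += dt/6·(k1+2k2+2k3+k4)
t=0.005: state=(4.653, 2.794, 6.610)
t=0.010: state=(4.564, 2.856, 6.591)
t=0.015: state=(4.482, 2.918, 6.572)
continuing one RK4 step at a time; state shown every 20 steps (Δt=0.1):
t=0.100: state=(3.894, 3.838, 6.343)
t=0.200: state=(4.226, 4.834, 6.456)
t=0.300: state=(4.957, 5.750, 7.160)
t=0.340: state=(5.271, 6.035, 7.612)
next step: t=0.345: state=(5.309, 6.065, 7.674) — z has crossed 7.66
linear interpolation between t=0.340 (7.61157) and t=0.345 (7.67371) → t≈0.344

t = 0.344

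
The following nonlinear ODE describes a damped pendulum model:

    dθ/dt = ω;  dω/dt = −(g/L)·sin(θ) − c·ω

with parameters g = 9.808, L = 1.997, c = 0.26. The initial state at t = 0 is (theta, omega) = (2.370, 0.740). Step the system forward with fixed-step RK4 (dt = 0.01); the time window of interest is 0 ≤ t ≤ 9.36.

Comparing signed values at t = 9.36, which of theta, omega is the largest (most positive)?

t=0.000: state=(2.370, 0.740)
step 1 (dt=0.01): k1=(0.740, -3.617), k2=(0.722, -3.599), k3=(0.722, -3.600), k4=(0.704, -3.582); state += dt/6·(k1+2k2+2k3+k4)
t=0.010: state=(2.377, 0.704)
t=0.020: state=(2.384, 0.668)
t=0.030: state=(2.391, 0.633)
continuing one RK4 step at a time; state shown every 50 steps (Δt=0.5):
t=0.500: state=(2.330, -0.878)
t=1.000: state=(1.422, -2.836)
t=1.500: state=(-0.324, -3.566)
t=2.000: state=(-1.579, -1.245)
t=2.500: state=(-1.579, 1.193)
t=3.000: state=(-0.472, 2.984)
t=3.500: state=(0.912, 2.039)
t=4.000: state=(1.334, -0.361)
t=4.500: state=(0.627, -2.276)
t=5.000: state=(-0.563, -2.013)
t=5.500: state=(-1.080, 0.036)
t=6.000: state=(-0.575, 1.811)
t=6.500: state=(0.412, 1.739)
t=7.000: state=(0.878, 0.017)
t=7.500: state=(0.464, -1.511)
t=8.000: state=(-0.353, -1.422)
t=8.500: state=(-0.719, 0.049)
t=9.000: state=(-0.343, 1.297)
t=9.360: state=(0.157, 1.331)
compare at T: theta=0.157, omega=1.331

largest component: omega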